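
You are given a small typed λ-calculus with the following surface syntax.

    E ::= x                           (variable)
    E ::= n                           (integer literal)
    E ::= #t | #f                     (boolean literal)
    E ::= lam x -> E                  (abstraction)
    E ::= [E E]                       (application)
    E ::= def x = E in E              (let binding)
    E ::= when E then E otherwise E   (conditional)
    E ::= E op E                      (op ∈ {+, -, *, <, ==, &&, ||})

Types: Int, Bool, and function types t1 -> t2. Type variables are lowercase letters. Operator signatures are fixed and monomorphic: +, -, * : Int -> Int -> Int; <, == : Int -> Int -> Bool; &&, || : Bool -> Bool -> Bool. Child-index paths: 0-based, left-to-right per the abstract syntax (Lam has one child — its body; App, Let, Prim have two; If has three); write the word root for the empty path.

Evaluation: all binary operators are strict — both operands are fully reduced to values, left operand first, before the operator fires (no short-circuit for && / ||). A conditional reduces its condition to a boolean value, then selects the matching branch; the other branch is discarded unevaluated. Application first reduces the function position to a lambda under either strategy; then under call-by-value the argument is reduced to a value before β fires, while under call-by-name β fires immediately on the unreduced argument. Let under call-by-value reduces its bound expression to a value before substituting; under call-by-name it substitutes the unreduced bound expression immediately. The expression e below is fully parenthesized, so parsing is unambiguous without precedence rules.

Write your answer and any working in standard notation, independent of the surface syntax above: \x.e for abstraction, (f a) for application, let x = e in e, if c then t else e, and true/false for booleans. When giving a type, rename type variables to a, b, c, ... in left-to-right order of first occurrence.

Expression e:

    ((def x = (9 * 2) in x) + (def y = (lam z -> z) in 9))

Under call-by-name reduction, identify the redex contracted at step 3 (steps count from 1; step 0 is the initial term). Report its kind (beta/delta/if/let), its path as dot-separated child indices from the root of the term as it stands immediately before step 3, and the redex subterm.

Answer: let at 1 : (let y = (\z.z) in 9)

Working:
step 0: ((let x = (9 * 2) in x) + (let y = (\z.z) in 9))
step 1: [let@0] ((9 * 2) + (let y = (\z.z) in 9))
step 2: [delta@0] (18 + (let y = (\z.z) in 9))
step 3: [let@1] (18 + 9)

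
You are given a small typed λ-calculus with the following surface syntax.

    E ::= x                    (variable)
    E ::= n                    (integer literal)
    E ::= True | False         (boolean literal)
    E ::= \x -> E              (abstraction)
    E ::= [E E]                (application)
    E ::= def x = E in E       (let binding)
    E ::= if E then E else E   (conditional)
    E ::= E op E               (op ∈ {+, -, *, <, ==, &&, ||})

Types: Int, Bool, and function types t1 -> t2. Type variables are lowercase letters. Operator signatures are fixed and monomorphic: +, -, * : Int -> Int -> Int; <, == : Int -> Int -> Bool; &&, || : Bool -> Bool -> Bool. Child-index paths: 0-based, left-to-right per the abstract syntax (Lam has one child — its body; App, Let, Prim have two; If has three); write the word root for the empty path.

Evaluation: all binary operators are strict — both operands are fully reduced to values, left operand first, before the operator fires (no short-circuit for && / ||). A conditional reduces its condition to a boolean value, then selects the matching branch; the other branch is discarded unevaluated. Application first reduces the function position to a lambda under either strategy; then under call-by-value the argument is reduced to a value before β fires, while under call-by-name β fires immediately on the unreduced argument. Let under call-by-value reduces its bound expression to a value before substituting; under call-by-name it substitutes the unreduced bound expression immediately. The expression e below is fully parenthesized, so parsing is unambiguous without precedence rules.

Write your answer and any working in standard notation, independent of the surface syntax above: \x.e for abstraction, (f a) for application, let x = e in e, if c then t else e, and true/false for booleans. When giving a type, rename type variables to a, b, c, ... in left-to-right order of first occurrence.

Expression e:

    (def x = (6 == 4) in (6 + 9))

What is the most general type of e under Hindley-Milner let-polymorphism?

Derivation:
  unify Int ~ Int
  unify Int ~ Int
let x : Bool
  unify Int ~ Int
  unify Int ~ Int

Answer: Int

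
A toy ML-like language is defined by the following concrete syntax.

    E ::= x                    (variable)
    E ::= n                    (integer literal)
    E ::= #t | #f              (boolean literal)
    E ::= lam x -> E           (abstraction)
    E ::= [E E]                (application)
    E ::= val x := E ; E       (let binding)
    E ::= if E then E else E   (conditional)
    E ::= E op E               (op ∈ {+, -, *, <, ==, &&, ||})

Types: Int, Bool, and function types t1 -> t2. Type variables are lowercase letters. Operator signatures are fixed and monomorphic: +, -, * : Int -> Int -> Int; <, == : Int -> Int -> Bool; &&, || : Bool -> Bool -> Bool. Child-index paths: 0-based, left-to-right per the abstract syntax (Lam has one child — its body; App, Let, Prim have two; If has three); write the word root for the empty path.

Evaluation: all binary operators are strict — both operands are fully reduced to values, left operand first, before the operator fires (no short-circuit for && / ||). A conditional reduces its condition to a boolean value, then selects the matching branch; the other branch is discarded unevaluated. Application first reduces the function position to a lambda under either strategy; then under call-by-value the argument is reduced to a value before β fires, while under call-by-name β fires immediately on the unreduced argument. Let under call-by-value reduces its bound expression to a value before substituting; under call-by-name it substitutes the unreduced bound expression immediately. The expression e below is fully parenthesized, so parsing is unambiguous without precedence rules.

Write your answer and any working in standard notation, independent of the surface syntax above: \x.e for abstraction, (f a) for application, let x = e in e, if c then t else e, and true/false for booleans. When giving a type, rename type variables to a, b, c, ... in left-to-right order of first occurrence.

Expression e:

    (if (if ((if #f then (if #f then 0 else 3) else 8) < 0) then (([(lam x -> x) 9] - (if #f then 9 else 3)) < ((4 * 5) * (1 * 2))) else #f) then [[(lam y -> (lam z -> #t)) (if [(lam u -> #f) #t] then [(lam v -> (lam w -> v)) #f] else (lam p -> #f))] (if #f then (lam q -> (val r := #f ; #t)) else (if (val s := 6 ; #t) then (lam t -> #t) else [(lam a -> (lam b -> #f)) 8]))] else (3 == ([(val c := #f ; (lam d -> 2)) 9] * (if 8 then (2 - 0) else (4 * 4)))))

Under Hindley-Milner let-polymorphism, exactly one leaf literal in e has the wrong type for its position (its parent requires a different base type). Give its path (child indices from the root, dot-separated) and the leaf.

Answer: 2.1.1.0 : 8

Derivation:
  unify Bool ~ Bool
  unify Bool ~ Bool
  unify Int ~ Int
  unify Int ~ Int
  unify Int ~ Int
  unify Int ~ Int
  unify Bool ~ Bool
x : a
\x._ : a -> a
  unify a -> a ~ Int -> b
  unify a ~ Int
  unify Int ~ b
_ _ : Int
  unify Int ~ Int
  unify Bool ~ Bool
  unify Int ~ Int
  unify Int ~ Int
  unify Int ~ Int
  unify Int ~ Int
  unify Int ~ Int
  unify Int ~ Int
  unify Int ~ Int
  unify Int ~ Int
  unify Int ~ Int
  unify Int ~ Int
  unify Bool ~ Bool
  unify Bool ~ Bool
\z._ : d -> Bool
\y._ : c -> d -> Bool
\u._ : e -> Bool
  unify e -> Bool ~ Bool -> f
  unify e ~ Bool
  unify Bool ~ f
_ _ : Bool
  unify Bool ~ Bool
v : g
\w._ : h -> g
\v._ : g -> h -> g
  unify g -> h -> g ~ Bool -> i
  unify g ~ Bool
  unify h -> Bool ~ i
_ _ : h -> Bool
\p._ : j -> Bool
  unify h -> Bool ~ j -> Bool
  unify h ~ j
  unify Bool ~ Bool
  unify c -> d -> Bool ~ (j -> Bool) -> k
  unify c ~ j -> Bool
  unify d -> Bool ~ k
_ _ : d -> Bool
  unify Bool ~ Bool
let r : Bool
\q._ : l -> Bool
let s : Int
  unify Bool ~ Bool
\t._ : m -> Bool
\b._ : o -> Bool
\a._ : n -> o -> Bool
  unify n -> o -> Bool ~ Int -> p
  unify n ~ Int
  unify o -> Bool ~ p
_ _ : o -> Bool
  unify m -> Bool ~ o -> Bool
  unify m ~ o
  unify Bool ~ Bool
  unify l -> Bool ~ o -> Bool
  unify l ~ o
  unify Bool ~ Bool
  unify d -> Bool ~ (o -> Bool) -> q
  unify d ~ o -> Bool
  unify Bool ~ q
_ _ : Bool
  unify Int ~ Int
let c : Bool
\d._ : r -> Int
  unify r -> Int ~ Int -> s
  unify r ~ Int
  unify Int ~ s
_ _ : Int
  unify Int ~ Int
  unify Int ~ Bool
  FAIL: mismatch Int ~ Bool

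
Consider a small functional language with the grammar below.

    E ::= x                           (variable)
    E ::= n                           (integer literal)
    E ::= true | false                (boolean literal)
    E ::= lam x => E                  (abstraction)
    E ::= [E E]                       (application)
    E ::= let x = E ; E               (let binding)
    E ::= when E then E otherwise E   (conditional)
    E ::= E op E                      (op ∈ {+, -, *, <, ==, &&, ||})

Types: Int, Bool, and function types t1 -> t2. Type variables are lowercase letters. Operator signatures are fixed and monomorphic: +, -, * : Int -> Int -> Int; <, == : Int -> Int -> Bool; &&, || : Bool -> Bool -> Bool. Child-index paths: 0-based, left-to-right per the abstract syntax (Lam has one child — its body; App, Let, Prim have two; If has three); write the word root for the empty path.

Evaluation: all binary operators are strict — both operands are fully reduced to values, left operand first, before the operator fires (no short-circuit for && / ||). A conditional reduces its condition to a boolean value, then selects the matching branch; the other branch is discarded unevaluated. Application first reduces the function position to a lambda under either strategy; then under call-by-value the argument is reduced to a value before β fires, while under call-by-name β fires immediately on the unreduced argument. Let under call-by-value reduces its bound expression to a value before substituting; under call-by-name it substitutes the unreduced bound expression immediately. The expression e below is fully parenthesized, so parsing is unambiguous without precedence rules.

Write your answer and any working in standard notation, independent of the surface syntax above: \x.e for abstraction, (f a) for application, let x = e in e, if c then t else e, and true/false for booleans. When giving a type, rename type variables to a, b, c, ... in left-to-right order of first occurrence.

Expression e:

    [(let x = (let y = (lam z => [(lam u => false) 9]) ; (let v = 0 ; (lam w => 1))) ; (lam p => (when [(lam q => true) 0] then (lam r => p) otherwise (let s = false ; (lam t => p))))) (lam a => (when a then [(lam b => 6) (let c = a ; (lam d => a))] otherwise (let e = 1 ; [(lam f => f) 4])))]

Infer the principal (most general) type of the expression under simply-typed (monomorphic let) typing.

Answer: a -> Bool -> Int

Working:
\u._ : b -> Bool
  unify b -> Bool ~ Int -> c
  unify b ~ Int
  unify Bool ~ c
_ _ : Bool
\z._ : a -> Bool
let y : a -> Bool
let v : Int
\w._ : d -> Int
let x : d -> Int
\q._ : f -> Bool
  unify f -> Bool ~ Int -> g
  unify f ~ Int
  unify Bool ~ g
_ _ : Bool
  unify Bool ~ Bool
p : e
\r._ : h -> e
let s : Bool
p : e
\t._ : i -> e
  unify h -> e ~ i -> e
  unify h ~ i
  unify e ~ e
\p._ : e -> i -> e
a : j
  unify j ~ Bool
\b._ : k -> Int
a : Bool
let c : Bool
a : Bool
\d._ : l -> Bool
  unify k -> Int ~ (l -> Bool) -> m
  unify k ~ l -> Bool
  unify Int ~ m
_ _ : Int
let e : Int
f : n
\f._ : n -> n
  unify n -> n ~ Int -> o
  unify n ~ Int
  unify Int ~ o
_ _ : Int
  unify Int ~ Int
\a._ : Bool -> Int
  unify e -> i -> e ~ (Bool -> Int) -> p
  unify e ~ Bool -> Int
  unify i -> Bool -> Int ~ p
_ _ : i -> Bool -> Int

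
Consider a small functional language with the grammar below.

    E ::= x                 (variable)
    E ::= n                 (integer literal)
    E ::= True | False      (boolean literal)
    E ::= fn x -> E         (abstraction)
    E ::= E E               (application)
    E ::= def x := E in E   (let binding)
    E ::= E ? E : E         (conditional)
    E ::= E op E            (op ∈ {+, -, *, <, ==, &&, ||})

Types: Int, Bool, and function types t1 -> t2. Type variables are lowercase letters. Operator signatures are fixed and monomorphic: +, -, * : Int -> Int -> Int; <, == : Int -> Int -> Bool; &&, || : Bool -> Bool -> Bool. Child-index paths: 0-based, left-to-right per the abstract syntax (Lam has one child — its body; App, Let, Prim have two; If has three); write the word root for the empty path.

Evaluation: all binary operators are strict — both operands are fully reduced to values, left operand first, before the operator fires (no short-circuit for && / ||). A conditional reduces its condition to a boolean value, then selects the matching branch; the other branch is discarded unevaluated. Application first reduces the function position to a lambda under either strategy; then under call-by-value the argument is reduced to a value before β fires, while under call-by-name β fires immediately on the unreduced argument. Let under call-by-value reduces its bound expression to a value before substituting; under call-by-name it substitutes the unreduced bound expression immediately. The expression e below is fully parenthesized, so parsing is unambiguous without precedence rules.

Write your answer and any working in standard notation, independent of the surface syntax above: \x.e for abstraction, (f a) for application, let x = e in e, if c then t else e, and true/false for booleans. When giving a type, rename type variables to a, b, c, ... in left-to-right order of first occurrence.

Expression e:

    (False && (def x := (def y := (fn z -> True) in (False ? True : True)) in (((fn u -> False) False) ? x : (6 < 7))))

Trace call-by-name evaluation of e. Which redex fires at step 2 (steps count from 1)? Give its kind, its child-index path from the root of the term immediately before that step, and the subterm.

Working:
step 0: (false && (let x = (let y = (\z.true) in (if false then true else true)) in (if ((\u.false) false) then x else (6 < 7))))
step 1: [let@1] (false && (if ((\u.false) false) then (let y = (\z.true) in (if false then true else true)) else (6 < 7)))
step 2: [beta@1.0] (false && (if false then (let y = (\z.true) in (if false then true else true)) else (6 < 7)))

Answer: beta at 1.0 : ((\u.false) false)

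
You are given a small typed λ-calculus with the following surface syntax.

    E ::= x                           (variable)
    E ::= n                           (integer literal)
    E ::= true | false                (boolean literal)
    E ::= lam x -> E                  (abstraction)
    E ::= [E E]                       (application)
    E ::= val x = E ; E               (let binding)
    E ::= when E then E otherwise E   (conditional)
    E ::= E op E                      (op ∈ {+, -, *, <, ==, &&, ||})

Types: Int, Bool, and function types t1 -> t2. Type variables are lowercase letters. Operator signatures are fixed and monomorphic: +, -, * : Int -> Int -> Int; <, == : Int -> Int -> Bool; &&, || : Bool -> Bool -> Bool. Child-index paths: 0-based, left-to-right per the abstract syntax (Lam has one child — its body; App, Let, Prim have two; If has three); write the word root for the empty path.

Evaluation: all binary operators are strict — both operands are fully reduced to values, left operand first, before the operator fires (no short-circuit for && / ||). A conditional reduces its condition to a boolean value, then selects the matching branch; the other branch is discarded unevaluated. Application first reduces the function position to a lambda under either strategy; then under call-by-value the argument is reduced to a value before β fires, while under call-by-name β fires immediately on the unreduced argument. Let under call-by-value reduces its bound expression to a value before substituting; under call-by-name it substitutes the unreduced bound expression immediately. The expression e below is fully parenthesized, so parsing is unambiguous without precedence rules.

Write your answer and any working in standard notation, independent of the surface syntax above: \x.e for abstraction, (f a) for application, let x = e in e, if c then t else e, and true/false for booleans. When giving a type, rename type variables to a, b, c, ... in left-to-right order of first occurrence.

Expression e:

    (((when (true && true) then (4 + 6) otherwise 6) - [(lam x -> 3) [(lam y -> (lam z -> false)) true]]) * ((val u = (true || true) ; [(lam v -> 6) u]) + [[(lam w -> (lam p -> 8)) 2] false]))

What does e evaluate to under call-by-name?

Working:
step 0: (((if (true && true) then (4 + 6) else 6) - ((\x.3) ((\y.(\z.false)) true))) * ((let u = (true || true) in ((\v.6) u)) + (((\w.(\p.8)) 2) false)))
step 1: [delta@0.0.0] (((if true then (4 + 6) else 6) - ((\x.3) ((\y.(\z.false)) true))) * ((let u = (true || true) in ((\v.6) u)) + (((\w.(\p.8)) 2) false)))
step 2: [if@0.0] (((4 + 6) - ((\x.3) ((\y.(\z.false)) true))) * ((let u = (true || true) in ((\v.6) u)) + (((\w.(\p.8)) 2) false)))
step 3: [delta@0.0] ((10 - ((\x.3) ((\y.(\z.false)) true))) * ((let u = (true || true) in ((\v.6) u)) + (((\w.(\p.8)) 2) false)))
step 4: [beta@0.1] ((10 - 3) * ((let u = (true || true) in ((\v.6) u)) + (((\w.(\p.8)) 2) false)))
step 5: [delta@0] (7 * ((let u = (true || true) in ((\v.6) u)) + (((\w.(\p.8)) 2) false)))
step 6: [let@1.0] (7 * (((\v.6) (true || true)) + (((\w.(\p.8)) 2) false)))
step 7: [beta@1.0] (7 * (6 + (((\w.(\p.8)) 2) false)))
step 8: [beta@1.1.0] (7 * (6 + ((\p.8) false)))
step 9: [beta@1.1] (7 * (6 + 8))
step 10: [delta@1] (7 * 14)
step 11: [delta@root] 98

Answer: 98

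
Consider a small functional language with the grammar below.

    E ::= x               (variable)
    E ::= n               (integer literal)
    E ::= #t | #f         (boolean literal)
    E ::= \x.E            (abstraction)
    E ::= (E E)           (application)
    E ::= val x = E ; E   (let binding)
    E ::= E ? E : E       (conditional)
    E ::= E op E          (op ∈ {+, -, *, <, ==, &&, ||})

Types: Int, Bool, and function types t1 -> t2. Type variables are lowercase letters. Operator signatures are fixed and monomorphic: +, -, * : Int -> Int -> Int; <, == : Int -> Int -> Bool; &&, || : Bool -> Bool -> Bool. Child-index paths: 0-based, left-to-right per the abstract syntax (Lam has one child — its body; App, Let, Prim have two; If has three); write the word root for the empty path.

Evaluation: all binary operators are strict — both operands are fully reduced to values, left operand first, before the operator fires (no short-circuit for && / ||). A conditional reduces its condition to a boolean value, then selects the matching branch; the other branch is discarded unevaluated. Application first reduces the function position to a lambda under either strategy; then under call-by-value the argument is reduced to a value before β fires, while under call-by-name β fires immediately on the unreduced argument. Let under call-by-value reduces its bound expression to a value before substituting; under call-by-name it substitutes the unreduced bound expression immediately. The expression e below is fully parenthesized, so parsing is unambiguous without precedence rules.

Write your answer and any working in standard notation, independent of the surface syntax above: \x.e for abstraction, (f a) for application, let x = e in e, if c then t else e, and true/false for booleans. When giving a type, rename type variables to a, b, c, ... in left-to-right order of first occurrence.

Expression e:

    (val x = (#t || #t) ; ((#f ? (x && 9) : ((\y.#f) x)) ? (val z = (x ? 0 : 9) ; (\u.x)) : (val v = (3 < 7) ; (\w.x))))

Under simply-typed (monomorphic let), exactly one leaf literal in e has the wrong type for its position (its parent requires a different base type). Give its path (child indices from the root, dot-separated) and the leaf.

Answer: 1.0.1.1 : 9

Working:
  unify Bool ~ Bool
  unify Bool ~ Bool
let x : Bool
  unify Bool ~ Bool
x : Bool
  unify Bool ~ Bool
  unify Int ~ Bool
  FAIL: mismatch Int ~ Bool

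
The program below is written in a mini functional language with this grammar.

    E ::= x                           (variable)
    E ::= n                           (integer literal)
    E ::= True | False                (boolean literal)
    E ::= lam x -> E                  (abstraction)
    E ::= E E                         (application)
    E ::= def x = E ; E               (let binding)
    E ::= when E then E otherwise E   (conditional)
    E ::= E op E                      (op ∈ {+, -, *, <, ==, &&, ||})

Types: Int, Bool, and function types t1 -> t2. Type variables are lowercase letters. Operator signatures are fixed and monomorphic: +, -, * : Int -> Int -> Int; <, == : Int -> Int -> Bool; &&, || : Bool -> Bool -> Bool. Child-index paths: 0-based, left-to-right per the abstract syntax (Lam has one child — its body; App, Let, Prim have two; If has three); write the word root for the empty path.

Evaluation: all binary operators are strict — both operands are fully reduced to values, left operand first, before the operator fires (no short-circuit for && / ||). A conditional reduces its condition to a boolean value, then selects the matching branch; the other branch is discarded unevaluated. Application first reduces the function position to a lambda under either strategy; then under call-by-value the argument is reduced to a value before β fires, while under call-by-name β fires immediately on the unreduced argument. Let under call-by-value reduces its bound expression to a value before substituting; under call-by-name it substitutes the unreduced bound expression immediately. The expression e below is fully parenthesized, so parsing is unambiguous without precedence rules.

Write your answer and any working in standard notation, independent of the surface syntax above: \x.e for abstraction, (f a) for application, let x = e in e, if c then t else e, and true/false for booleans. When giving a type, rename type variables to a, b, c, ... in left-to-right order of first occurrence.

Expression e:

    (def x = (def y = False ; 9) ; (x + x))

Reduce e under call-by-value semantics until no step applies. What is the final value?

Working:
step 0: (let x = (let y = false in 9) in (x + x))
step 1: [let@0] (let x = 9 in (x + x))
step 2: [let@root] (9 + 9)
step 3: [delta@root] 18

Answer: 18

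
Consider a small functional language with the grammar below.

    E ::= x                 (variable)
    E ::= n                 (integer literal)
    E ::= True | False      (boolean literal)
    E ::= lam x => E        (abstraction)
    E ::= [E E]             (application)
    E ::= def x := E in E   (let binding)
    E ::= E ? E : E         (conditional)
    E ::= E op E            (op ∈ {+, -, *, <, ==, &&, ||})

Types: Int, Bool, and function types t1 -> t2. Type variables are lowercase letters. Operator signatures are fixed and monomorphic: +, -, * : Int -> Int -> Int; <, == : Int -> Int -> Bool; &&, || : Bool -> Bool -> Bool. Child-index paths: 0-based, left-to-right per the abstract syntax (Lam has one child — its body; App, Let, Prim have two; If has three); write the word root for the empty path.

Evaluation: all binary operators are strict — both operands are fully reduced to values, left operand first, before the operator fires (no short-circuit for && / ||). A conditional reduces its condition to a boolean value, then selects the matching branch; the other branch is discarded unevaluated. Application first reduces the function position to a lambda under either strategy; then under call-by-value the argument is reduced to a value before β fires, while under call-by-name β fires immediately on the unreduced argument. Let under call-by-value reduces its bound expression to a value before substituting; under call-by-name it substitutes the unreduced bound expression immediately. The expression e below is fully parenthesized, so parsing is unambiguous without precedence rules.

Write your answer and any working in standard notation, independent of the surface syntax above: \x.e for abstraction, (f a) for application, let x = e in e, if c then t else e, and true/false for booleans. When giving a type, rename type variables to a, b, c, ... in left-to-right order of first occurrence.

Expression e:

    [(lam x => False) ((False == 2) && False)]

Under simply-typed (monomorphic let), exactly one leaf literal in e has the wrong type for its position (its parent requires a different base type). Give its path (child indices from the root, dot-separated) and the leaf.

Derivation:
\x._ : a -> Bool
  unify Bool ~ Int
  FAIL: mismatch Bool ~ Int

Answer: 1.0.0 : false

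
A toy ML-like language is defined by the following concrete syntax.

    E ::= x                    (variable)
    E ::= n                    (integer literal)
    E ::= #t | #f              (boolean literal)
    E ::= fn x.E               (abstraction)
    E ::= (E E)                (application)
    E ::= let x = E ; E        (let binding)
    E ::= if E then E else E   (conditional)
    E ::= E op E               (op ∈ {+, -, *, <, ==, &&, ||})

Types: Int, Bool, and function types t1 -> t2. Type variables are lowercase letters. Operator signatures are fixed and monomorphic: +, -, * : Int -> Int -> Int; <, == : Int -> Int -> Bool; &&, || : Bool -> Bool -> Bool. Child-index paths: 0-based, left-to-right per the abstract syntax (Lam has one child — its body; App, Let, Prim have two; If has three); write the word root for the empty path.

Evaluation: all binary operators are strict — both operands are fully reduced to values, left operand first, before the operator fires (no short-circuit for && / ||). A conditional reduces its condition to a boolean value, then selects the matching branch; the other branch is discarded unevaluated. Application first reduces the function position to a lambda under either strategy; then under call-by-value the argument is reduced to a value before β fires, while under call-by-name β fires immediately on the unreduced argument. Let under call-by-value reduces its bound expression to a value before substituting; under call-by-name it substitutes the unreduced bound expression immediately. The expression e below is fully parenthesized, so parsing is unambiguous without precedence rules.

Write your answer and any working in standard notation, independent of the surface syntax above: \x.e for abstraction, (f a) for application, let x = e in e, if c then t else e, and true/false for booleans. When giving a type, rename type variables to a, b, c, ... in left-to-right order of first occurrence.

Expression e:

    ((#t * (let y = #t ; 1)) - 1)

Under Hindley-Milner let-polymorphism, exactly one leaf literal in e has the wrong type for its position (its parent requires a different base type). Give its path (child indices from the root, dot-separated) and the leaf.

Working:
  unify Bool ~ Int
  FAIL: mismatch Bool ~ Int

Answer: 0.0 : true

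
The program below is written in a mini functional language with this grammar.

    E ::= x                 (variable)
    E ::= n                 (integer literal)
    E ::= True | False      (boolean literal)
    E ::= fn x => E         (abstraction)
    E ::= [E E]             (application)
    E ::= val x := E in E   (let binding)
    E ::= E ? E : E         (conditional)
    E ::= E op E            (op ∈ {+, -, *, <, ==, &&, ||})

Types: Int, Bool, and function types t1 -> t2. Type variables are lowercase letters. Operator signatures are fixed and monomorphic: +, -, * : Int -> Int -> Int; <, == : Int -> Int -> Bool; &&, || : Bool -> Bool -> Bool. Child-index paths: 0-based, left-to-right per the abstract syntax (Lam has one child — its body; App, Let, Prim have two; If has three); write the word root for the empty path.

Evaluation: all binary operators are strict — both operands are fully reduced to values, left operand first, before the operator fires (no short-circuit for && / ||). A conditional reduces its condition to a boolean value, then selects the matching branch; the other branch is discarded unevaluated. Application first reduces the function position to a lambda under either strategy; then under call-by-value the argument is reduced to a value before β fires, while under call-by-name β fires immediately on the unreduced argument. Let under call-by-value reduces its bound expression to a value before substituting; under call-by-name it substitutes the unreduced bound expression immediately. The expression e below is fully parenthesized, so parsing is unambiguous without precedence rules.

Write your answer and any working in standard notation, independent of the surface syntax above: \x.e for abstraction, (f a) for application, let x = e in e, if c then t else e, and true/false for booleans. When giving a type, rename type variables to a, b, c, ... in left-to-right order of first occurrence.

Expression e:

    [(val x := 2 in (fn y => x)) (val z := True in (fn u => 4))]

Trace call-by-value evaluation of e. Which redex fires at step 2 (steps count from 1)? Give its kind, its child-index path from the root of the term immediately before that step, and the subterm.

Working:
step 0: ((let x = 2 in (\y.x)) (let z = true in (\u.4)))
step 1: [let@0] ((\y.2) (let z = true in (\u.4)))
step 2: [let@1] ((\y.2) (\u.4))

Answer: let at 1 : (let z = true in (\u.4))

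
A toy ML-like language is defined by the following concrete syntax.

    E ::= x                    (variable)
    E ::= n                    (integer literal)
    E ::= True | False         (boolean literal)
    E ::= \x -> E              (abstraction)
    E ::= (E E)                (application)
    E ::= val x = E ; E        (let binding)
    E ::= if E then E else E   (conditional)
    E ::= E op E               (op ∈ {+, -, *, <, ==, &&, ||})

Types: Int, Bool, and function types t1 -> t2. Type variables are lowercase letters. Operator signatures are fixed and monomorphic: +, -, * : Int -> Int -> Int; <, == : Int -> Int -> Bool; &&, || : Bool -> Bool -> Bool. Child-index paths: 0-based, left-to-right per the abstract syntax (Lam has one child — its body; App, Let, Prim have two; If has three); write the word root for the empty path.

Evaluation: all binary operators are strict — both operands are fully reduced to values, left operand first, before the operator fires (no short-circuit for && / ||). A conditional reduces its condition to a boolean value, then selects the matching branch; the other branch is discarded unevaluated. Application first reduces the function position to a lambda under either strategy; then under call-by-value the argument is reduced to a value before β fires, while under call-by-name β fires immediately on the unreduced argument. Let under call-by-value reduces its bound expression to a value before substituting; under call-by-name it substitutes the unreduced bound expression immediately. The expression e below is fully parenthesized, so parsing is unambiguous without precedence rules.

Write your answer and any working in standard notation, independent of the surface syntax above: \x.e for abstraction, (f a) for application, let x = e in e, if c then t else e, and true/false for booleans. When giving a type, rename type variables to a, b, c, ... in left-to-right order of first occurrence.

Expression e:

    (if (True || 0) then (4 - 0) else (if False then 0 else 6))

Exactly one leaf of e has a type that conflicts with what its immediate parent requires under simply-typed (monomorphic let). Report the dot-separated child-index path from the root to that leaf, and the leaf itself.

Answer: 0.1 : 0

Working:
  unify Bool ~ Bool
  unify Int ~ Bool
  FAIL: mismatch Int ~ Bool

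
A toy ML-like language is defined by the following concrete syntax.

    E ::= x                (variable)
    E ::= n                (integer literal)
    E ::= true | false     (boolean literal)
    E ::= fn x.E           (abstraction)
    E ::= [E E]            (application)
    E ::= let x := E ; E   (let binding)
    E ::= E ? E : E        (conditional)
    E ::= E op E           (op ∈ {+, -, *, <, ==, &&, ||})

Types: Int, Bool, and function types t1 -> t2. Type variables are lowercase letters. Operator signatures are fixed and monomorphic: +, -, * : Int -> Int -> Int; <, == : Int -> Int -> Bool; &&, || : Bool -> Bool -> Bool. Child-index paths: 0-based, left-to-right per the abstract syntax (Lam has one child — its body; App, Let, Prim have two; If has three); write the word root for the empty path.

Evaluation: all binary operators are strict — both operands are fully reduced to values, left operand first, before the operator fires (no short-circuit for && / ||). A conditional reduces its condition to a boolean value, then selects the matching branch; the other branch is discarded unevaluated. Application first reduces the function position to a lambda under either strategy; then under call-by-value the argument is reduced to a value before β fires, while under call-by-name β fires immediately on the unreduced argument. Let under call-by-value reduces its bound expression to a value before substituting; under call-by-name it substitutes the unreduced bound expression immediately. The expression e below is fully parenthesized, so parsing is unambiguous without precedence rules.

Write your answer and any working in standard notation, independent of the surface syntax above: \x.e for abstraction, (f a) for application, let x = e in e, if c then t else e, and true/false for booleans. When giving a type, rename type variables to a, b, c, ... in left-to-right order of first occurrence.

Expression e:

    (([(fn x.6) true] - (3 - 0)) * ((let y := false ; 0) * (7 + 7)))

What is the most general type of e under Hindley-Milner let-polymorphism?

Working:
\x._ : a -> Int
  unify a -> Int ~ Bool -> b
  unify a ~ Bool
  unify Int ~ b
_ _ : Int
  unify Int ~ Int
  unify Int ~ Int
  unify Int ~ Int
  unify Int ~ Int
  unify Int ~ Int
let y : Bool
  unify Int ~ Int
  unify Int ~ Int
  unify Int ~ Int
  unify Int ~ Int
  unify Int ~ Int

Answer: Int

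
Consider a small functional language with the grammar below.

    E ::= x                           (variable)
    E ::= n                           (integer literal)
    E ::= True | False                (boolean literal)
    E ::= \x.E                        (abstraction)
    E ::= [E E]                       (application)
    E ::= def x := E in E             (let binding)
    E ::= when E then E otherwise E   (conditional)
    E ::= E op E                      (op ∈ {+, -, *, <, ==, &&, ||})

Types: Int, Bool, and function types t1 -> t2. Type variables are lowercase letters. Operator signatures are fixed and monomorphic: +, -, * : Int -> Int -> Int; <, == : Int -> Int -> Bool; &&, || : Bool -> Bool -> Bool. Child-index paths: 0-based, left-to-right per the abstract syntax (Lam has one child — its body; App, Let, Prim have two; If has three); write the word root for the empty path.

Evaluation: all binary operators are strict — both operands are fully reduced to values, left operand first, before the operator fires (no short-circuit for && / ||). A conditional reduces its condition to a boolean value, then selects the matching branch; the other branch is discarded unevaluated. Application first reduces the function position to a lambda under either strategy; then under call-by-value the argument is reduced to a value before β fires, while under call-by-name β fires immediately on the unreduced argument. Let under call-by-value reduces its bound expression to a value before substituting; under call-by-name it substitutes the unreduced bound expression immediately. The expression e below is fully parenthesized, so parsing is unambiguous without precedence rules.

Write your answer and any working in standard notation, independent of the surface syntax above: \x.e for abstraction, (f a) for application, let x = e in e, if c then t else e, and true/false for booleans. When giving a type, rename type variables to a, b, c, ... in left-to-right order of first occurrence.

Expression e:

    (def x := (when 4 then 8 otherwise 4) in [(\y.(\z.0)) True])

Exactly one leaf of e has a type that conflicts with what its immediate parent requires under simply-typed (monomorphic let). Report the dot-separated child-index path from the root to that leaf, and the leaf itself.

Trace:
  unify Int ~ Bool
  FAIL: mismatch Int ~ Bool

Answer: 0.0 : 4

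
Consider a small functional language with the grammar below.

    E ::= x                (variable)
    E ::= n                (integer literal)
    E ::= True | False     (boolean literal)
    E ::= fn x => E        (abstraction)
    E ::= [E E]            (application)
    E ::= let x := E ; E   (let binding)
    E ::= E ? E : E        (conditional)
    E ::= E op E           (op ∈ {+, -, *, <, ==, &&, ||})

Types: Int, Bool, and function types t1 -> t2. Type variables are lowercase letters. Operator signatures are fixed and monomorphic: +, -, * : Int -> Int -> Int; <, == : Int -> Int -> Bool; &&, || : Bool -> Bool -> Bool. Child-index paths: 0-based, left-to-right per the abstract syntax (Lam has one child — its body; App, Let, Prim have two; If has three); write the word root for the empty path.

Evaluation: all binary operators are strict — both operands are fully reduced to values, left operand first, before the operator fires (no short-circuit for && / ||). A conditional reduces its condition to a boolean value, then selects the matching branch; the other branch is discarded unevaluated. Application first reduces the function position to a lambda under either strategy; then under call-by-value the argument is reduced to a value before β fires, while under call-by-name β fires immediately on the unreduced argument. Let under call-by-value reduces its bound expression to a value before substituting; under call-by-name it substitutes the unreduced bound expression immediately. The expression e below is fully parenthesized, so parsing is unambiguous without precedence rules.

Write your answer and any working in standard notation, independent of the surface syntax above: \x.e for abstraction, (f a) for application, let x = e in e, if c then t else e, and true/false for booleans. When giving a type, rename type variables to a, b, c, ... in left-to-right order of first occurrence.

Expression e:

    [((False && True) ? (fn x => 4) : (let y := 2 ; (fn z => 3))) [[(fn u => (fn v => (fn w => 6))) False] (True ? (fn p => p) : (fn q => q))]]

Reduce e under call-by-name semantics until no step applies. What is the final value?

Trace:
step 0: ((if (false && true) then (\x.4) else (let y = 2 in (\z.3))) (((\u.(\v.(\w.6))) false) (if true then (\p.p) else (\q.q))))
step 1: [delta@0.0] ((if false then (\x.4) else (let y = 2 in (\z.3))) (((\u.(\v.(\w.6))) false) (if true then (\p.p) else (\q.q))))
step 2: [if@0] ((let y = 2 in (\z.3)) (((\u.(\v.(\w.6))) false) (if true then (\p.p) else (\q.q))))
step 3: [let@0] ((\z.3) (((\u.(\v.(\w.6))) false) (if true then (\p.p) else (\q.q))))
step 4: [beta@root] 3

Answer: 3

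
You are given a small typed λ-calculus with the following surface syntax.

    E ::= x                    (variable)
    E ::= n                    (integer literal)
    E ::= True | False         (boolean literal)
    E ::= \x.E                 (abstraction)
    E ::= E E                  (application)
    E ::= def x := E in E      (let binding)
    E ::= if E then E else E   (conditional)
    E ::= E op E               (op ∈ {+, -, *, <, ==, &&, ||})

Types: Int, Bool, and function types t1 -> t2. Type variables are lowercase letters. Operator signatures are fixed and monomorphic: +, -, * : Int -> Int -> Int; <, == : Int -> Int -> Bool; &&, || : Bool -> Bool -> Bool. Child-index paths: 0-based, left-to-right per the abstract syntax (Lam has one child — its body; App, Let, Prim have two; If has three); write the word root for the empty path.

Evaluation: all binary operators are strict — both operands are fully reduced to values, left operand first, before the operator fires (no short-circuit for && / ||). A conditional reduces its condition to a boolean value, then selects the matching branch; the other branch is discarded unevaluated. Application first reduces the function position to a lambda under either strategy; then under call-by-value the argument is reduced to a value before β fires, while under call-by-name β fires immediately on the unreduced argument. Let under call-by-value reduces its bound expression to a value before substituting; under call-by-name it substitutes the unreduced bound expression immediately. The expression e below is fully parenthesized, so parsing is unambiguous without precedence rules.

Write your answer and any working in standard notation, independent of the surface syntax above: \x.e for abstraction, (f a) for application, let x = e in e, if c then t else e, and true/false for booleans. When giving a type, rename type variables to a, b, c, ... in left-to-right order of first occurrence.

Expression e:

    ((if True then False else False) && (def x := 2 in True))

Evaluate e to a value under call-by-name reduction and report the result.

Answer: false

Derivation:
step 0: ((if true then false else false) && (let x = 2 in true))
step 1: [if@0] (false && (let x = 2 in true))
step 2: [let@1] (false && true)
step 3: [delta@root] false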